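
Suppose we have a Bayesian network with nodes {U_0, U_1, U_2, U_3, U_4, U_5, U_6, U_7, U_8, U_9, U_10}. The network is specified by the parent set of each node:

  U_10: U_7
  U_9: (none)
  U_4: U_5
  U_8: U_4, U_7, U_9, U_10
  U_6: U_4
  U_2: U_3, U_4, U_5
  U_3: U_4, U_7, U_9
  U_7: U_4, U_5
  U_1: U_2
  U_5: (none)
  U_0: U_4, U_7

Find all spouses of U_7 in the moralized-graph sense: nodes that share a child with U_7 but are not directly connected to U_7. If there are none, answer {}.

Children of U_7: U_0, U_3, U_8, U_10.
  U_10 has no other parent.
  parents(U_3) \ {U_7} = {U_4, U_9}.
  parents(U_8) \ {U_7} = {U_4, U_9, U_10}.
  U_0 also has parent U_4.
Excluding nodes already adjacent to U_7 (U_0, U_3, U_4, U_5, U_8, U_10), the co-parent-only contribution is {U_9}.

{U_9}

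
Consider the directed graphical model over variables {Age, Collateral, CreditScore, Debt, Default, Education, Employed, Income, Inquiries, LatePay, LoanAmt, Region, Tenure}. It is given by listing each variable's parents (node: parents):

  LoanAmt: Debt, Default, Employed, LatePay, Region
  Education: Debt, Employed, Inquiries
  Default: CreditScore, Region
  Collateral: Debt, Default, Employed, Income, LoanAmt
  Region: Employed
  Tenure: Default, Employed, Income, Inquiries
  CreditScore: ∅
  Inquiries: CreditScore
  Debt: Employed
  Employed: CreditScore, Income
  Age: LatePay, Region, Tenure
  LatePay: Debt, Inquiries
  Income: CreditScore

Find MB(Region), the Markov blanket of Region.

{Age, CreditScore, Debt, Default, Employed, LatePay, LoanAmt, Tenure}

Recall MB(v) = parents ∪ children ∪ spouses, where spouses are the other parents of v's children.
Parents of Region: Employed.
Ch(Region) = {Age, Default, LoanAmt}.
Co-parents of Region (other parents of its children):
  Default's other parent is CreditScore.
  parents(Age) \ {Region} = {LatePay, Tenure}.
  LoanAmt's other parents are Debt, Default, Employed, LatePay.
MB(Region) = {Age, CreditScore, Debt, Default, Employed, LatePay, LoanAmt, Tenure}.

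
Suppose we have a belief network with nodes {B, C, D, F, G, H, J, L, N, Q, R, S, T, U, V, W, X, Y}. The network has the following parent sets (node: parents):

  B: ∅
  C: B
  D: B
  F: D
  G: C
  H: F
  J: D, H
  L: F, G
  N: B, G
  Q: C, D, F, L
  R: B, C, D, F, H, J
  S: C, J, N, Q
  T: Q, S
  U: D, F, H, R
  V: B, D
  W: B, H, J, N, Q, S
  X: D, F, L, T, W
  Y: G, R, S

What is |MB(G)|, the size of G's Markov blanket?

8

The Markov blanket of a node is its parents, its children, and the other parents of its children.
G has parent C.
Children of G: L, N, Y.
Parents of each child, excluding G:
  L: F
  N: B
  Y: R, S
MB(G) = {B, C, F, L, N, R, S, Y}, which has 8 nodes.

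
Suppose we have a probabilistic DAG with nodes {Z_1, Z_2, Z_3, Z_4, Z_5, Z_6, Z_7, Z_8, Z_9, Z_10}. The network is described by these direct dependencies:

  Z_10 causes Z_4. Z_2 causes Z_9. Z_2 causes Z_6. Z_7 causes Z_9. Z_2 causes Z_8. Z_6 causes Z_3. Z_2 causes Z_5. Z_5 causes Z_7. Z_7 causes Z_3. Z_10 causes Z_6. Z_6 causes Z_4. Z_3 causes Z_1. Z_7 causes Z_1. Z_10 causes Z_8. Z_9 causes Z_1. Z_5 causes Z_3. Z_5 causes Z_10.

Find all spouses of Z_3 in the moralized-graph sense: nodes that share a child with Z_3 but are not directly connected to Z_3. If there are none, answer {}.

Children of Z_3: Z_1.
  Z_1's other parents are Z_7, Z_9.
Excluding nodes already adjacent to Z_3 (Z_1, Z_5, Z_6, Z_7), the co-parent-only contribution is {Z_9}.

{Z_9}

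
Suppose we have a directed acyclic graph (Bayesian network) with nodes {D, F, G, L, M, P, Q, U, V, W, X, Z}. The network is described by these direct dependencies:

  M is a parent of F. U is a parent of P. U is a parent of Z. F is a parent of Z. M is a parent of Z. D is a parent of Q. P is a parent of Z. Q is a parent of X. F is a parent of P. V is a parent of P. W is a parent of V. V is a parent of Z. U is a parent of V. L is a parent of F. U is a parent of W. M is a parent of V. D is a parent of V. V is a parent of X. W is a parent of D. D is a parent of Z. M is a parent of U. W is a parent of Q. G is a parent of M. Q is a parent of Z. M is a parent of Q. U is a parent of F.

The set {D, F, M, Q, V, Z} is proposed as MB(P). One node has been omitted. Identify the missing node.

U

P's parents: F, U, V.
Ch(P) = {Z}.
For each child, the remaining parents (spouses of P):
  Z's other parents are D, F, M, Q, U, V.
MB(P) = {D, F, M, Q, U, V, Z}.
Comparing with the claimed set, U is missing.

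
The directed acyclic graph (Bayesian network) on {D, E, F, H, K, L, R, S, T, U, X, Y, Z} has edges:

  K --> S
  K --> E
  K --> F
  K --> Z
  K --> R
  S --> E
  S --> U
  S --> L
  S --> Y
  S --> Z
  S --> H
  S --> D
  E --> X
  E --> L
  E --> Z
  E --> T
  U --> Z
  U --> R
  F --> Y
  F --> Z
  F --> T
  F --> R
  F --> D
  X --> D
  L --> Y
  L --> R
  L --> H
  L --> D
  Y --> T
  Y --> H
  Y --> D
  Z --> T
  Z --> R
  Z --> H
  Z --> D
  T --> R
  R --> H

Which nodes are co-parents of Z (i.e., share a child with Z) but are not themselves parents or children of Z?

Children of Z: D, H, R, T.
  T: E, F, Y
  R: F, K, L, T, U
  H: L, R, S, Y
  D: F, L, S, X, Y
Excluding nodes already adjacent to Z (D, E, F, H, K, R, S, T, U), the co-parent-only contribution is {L, X, Y}.

{L, X, Y}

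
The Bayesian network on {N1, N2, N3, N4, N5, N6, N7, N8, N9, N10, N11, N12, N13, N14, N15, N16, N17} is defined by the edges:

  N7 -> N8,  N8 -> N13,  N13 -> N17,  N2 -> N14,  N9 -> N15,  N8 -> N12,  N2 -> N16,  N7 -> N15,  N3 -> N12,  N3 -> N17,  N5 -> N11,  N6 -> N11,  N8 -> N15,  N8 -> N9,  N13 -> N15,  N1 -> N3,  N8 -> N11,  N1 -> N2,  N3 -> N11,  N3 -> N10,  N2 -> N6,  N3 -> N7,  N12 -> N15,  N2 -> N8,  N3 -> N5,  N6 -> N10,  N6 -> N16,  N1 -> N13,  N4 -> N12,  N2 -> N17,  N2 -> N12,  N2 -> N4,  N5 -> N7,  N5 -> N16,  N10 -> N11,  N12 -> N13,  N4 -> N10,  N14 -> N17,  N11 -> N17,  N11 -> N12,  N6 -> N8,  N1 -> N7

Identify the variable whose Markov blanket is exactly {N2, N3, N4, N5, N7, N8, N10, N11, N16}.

N6

The target node must have every member of {N2, N3, N4, N5, N7, N8, N10, N11, N16} as a parent, child, or co-parent, and no others.
Parents of N6: N2; children: N8, N10, N11, N16; co-parents: N2, N3, N4, N5, N7, N8, N10.
These exactly cover the given set, so the node is N6.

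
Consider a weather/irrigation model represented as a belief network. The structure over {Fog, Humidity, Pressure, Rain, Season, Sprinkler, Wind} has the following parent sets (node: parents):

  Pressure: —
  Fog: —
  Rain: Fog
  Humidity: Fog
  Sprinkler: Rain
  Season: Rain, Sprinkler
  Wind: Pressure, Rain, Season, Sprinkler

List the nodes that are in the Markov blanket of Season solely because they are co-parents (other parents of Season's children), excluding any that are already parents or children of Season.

Children of Season: Wind.
  Wind: Pressure, Rain, Sprinkler
Excluding nodes already adjacent to Season (Rain, Sprinkler, Wind), the co-parent-only contribution is {Pressure}.

{Pressure}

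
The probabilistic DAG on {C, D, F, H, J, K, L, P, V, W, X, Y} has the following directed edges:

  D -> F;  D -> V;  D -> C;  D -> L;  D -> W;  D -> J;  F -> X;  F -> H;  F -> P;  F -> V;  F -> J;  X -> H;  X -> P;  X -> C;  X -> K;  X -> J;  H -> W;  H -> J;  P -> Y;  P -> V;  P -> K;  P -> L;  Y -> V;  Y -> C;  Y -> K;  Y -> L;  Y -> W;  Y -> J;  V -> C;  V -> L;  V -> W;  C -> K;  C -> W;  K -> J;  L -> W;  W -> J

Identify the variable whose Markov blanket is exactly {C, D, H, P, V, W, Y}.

The target node must have every member of {C, D, H, P, V, W, Y} as a parent, child, or co-parent, and no others.
Parents of L: D, P, V, Y; children: W; co-parents: C, D, H, V, Y.
These exactly cover the given set, so the node is L.

L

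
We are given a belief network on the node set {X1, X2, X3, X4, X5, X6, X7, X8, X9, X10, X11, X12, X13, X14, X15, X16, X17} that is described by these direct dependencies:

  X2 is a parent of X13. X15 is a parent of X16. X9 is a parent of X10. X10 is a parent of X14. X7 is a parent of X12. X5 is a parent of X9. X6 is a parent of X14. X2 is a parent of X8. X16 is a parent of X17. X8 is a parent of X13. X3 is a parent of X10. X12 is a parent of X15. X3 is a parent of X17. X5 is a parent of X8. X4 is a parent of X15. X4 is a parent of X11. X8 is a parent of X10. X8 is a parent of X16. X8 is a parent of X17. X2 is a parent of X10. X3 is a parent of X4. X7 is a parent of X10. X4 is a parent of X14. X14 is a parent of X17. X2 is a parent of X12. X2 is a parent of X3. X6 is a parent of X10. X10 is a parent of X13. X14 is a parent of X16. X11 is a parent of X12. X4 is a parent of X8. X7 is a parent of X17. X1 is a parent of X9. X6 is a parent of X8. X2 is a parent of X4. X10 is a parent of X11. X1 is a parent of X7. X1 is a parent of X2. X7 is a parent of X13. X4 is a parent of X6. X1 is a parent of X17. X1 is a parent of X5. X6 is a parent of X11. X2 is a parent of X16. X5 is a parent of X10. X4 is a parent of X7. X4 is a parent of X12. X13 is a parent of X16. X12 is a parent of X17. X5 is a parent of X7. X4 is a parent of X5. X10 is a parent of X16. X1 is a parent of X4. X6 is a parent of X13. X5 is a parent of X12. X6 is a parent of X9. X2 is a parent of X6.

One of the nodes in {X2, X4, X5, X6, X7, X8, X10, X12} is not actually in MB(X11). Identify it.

Children of X11: X12.
Pa(X11) = {X4, X6, X10}.
For each child, the remaining parents (spouses of X11):
  parents(X12) \ {X11} = {X2, X4, X5, X7}.
MB(X11) = {X2, X4, X5, X6, X7, X10, X12}.
X8 is neither a parent, child, nor co-parent of X11, so it does not belong.

X8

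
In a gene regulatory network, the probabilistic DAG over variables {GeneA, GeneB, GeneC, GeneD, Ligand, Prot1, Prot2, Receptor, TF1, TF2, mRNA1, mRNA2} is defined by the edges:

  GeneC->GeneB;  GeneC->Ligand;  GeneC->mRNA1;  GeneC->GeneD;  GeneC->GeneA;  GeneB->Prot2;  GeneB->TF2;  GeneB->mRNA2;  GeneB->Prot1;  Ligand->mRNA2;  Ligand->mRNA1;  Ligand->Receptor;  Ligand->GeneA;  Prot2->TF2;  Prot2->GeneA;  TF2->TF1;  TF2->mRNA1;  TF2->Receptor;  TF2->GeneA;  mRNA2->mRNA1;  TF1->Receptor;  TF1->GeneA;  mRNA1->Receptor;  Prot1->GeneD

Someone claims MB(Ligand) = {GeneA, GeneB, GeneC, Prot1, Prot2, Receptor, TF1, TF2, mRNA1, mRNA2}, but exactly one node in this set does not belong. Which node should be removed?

The Markov blanket of a node is its parents, its children, and the other parents of its children.
Ligand's parents: GeneC.
Ch(Ligand) = {GeneA, Receptor, mRNA1, mRNA2}.
Co-parents of Ligand (other parents of its children):
  mRNA2 also has parent GeneB.
  mRNA1 also has parents GeneC, TF2, mRNA2.
  parents(Receptor) \ {Ligand} = {TF1, TF2, mRNA1}.
  parents(GeneA) \ {Ligand} = {GeneC, Prot2, TF1, TF2}.
MB(Ligand) = {GeneA, GeneB, GeneC, Prot2, Receptor, TF1, TF2, mRNA1, mRNA2}.
Prot1 is neither a parent, child, nor co-parent of Ligand, so it does not belong.

Prot1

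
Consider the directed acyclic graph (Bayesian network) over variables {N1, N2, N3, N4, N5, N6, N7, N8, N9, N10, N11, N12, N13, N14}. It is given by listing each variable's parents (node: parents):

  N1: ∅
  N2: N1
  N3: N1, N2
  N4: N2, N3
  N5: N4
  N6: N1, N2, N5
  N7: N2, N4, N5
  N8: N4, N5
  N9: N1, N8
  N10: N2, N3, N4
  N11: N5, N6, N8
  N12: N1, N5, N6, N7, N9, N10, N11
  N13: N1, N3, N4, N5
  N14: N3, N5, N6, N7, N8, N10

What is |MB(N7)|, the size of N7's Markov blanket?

12

Pa(N7) = {N2, N4, N5}.
Ch(N7) = {N12, N14}.
For each child, the remaining parents (spouses of N7):
  N12's other parents are N1, N5, N6, N9, N10, N11.
  N14 also has parents N3, N5, N6, N8, N10.
MB(N7) = {N1, N2, N3, N4, N5, N6, N8, N9, N10, N11, N12, N14}, which has 12 nodes.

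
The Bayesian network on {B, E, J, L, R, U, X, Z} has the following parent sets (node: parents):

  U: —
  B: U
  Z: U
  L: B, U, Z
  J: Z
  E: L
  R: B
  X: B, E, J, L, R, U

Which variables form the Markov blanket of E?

E has parent L.
E's children: X.
For each child, the remaining parents (spouses of E):
  X: B, J, L, R, U
So the Markov blanket of E is {B, J, L, R, U, X}.

{B, J, L, R, U, X}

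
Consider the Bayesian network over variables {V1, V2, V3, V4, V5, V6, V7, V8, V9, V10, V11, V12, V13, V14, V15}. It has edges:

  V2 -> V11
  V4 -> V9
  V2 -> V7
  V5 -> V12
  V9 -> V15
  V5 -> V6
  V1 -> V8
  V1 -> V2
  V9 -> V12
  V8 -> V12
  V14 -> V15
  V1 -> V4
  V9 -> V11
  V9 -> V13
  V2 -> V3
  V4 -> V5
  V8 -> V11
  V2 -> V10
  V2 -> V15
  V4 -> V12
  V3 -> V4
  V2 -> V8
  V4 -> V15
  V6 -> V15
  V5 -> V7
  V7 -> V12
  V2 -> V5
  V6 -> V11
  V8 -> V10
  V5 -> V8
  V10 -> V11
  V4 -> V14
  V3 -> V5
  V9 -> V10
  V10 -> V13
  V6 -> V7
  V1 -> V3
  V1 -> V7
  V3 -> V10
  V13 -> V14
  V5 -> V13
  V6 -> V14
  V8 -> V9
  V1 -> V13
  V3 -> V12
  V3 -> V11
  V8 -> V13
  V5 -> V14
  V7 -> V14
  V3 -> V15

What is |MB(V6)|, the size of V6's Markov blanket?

13

V6's parents: V5.
V6's children: V7, V11, V14, V15.
Co-parents of V6 (other parents of its children):
  parents(V7) \ {V6} = {V1, V2, V5}.
  V11 also has parents V2, V3, V8, V9, V10.
  V14's other parents are V4, V5, V7, V13.
  V15's other parents are V2, V3, V4, V9, V14.
MB(V6) = {V1, V2, V3, V4, V5, V7, V8, V9, V10, V11, V13, V14, V15}, which has 13 nodes.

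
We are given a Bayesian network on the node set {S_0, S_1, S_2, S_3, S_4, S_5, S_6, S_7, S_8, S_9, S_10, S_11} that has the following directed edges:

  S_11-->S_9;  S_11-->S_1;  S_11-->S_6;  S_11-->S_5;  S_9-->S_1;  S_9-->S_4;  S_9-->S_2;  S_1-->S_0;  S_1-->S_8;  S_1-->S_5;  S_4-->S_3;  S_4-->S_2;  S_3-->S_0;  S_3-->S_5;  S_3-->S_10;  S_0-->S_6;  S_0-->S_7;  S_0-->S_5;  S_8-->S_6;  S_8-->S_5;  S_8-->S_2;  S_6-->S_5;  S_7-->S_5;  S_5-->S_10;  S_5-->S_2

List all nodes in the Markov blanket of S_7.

{S_0, S_1, S_3, S_5, S_6, S_8, S_11}

The Markov blanket of a node is its parents, its children, and the other parents of its children.
Pa(S_7) = {S_0}.
S_7 has child S_5.
Co-parents of S_7 (other parents of its children):
  S_5 also has parents S_0, S_1, S_3, S_6, S_8, S_11.
Union: {S_0} ∪ {S_5} ∪ {S_0, S_1, S_3, S_6, S_8, S_11} = {S_0, S_1, S_3, S_5, S_6, S_8, S_11}.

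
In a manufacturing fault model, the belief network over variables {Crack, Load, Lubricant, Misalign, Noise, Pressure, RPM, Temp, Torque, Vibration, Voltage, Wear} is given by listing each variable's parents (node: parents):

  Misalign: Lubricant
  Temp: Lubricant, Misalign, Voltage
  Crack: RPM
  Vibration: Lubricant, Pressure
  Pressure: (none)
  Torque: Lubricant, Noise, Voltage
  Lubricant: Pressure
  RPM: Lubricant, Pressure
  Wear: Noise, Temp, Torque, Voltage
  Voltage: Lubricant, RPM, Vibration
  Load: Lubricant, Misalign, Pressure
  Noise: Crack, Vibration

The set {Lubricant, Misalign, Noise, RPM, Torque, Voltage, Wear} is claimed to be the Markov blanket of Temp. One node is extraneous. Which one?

RPM

Temp has parents Lubricant, Misalign, Voltage.
Children of Temp: Wear.
Co-parents of Temp (other parents of its children):
  Wear: Noise, Torque, Voltage
MB(Temp) = {Lubricant, Misalign, Noise, Torque, Voltage, Wear}.
RPM is neither a parent, child, nor co-parent of Temp, so it does not belong.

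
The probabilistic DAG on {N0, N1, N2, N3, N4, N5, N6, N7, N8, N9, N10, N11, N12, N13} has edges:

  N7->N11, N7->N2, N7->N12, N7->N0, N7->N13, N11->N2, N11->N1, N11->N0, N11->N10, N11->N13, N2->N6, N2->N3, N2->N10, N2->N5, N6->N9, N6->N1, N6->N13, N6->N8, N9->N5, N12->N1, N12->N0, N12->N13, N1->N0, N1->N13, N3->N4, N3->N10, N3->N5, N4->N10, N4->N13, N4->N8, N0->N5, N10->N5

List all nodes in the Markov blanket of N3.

{N0, N2, N4, N5, N9, N10, N11}

Pa(N3) = {N2}.
N3's children: N4, N5, N10.
Parents of each child, excluding N3:
  N4: —
  N10: N2, N4, N11
  N5: N0, N2, N9, N10
Taking the union gives {N0, N2, N4, N5, N9, N10, N11}.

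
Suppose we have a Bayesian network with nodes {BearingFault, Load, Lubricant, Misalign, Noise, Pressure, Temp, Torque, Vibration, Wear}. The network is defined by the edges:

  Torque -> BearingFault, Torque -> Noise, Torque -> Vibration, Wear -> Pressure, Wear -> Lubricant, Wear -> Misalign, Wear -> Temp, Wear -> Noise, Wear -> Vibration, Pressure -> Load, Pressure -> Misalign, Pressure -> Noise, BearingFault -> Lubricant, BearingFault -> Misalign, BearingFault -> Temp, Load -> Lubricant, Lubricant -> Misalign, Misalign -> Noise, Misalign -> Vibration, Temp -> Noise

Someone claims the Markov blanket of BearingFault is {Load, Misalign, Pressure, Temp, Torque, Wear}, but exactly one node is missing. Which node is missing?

Lubricant

BearingFault has parent Torque.
BearingFault's children: Lubricant, Misalign, Temp.
Co-parents of BearingFault (other parents of its children):
  Lubricant: Load, Wear
  Misalign: Lubricant, Pressure, Wear
  Temp: Wear
MB(BearingFault) = {Load, Lubricant, Misalign, Pressure, Temp, Torque, Wear}.
Comparing with the claimed set, Lubricant is missing.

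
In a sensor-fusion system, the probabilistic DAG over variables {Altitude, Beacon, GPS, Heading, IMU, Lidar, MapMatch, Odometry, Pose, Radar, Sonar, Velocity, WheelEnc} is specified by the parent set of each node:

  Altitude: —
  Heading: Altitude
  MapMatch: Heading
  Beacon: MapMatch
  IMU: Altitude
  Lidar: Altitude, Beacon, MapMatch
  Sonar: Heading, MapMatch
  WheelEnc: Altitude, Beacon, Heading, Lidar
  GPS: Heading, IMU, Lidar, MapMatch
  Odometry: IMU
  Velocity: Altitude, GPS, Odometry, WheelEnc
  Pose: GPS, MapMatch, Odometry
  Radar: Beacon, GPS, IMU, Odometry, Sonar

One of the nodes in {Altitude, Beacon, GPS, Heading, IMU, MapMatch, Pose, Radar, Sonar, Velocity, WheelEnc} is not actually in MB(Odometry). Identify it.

Heading

Odometry's children: Pose, Radar, Velocity.
Pa(Odometry) = {IMU}.
Other parents of Odometry's children:
  Velocity's other parents are Altitude, GPS, WheelEnc.
  parents(Pose) \ {Odometry} = {GPS, MapMatch}.
  parents(Radar) \ {Odometry} = {Beacon, GPS, IMU, Sonar}.
MB(Odometry) = {Altitude, Beacon, GPS, IMU, MapMatch, Pose, Radar, Sonar, Velocity, WheelEnc}.
Heading is neither a parent, child, nor co-parent of Odometry, so it does not belong.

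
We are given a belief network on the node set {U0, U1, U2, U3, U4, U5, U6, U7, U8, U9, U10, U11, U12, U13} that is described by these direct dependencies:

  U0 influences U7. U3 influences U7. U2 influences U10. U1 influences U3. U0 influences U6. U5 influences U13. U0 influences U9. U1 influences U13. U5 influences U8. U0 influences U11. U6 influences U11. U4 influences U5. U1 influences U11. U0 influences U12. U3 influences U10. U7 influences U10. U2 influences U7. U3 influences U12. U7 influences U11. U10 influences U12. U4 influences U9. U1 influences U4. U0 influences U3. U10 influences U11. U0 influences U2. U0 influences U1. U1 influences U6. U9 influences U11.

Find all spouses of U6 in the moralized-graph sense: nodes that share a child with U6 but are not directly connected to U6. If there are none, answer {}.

{U7, U9, U10}

Children of U6: U11.
  U11: U0, U1, U7, U9, U10
Excluding nodes already adjacent to U6 (U0, U1, U11), the co-parent-only contribution is {U7, U9, U10}.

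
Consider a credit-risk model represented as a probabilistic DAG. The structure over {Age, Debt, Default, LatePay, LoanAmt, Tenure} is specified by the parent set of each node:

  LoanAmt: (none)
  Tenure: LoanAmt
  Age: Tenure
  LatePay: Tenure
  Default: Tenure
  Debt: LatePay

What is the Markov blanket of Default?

{Tenure}

The Markov blanket of a node is its parents, its children, and the other parents of its children.
Parents of Default: Tenure.
Children of Default: none.
With no children, Default has no spouses; the co-parent set is empty.
Taking the union gives {Tenure}.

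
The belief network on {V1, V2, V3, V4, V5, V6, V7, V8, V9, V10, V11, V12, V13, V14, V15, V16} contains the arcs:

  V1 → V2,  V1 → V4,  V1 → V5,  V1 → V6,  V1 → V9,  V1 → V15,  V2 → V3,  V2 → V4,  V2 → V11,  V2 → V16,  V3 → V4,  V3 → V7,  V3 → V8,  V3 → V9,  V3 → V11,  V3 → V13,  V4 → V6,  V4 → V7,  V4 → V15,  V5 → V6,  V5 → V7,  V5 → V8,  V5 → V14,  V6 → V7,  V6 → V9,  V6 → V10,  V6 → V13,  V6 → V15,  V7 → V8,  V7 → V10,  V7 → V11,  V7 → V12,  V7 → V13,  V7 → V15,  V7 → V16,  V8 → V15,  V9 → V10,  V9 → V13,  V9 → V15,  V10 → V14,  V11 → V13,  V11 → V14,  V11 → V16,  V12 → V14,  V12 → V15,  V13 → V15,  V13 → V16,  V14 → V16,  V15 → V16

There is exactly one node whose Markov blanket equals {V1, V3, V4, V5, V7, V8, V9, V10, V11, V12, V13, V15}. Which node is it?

V6

The target node must have every member of {V1, V3, V4, V5, V7, V8, V9, V10, V11, V12, V13, V15} as a parent, child, or co-parent, and no others.
Parents of V6: V1, V4, V5; children: V7, V9, V10, V13, V15; co-parents: V1, V3, V4, V5, V7, V8, V9, V11, V12, V13.
These exactly cover the given set, so the node is V6.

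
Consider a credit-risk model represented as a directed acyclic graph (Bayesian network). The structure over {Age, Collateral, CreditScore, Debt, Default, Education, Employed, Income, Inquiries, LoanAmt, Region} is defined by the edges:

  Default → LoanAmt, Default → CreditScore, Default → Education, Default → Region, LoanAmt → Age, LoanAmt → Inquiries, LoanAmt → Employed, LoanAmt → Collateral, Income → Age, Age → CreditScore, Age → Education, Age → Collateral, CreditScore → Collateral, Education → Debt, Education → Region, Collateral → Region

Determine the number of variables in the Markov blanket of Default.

Default has no parents.
Default has children CreditScore, Education, LoanAmt, Region.
Other parents of Default's children:
  LoanAmt: no additional parents.
  CreditScore also has parent Age.
  Education's other parent is Age.
  Region's other parents are Collateral, Education.
MB(Default) = {Age, Collateral, CreditScore, Education, LoanAmt, Region}, which has 6 nodes.

6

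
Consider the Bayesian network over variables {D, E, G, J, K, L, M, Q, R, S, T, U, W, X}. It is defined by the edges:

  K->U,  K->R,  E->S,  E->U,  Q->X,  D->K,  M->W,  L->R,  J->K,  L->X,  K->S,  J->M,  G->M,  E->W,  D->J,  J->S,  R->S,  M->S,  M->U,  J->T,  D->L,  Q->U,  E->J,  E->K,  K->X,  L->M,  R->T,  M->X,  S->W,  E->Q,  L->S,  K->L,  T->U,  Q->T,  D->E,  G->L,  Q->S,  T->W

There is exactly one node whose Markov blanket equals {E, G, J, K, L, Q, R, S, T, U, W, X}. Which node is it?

M

The target node must have every member of {E, G, J, K, L, Q, R, S, T, U, W, X} as a parent, child, or co-parent, and no others.
Parents of M: G, J, L; children: S, U, W, X; co-parents: E, J, K, L, Q, R, S, T.
These exactly cover the given set, so the node is M.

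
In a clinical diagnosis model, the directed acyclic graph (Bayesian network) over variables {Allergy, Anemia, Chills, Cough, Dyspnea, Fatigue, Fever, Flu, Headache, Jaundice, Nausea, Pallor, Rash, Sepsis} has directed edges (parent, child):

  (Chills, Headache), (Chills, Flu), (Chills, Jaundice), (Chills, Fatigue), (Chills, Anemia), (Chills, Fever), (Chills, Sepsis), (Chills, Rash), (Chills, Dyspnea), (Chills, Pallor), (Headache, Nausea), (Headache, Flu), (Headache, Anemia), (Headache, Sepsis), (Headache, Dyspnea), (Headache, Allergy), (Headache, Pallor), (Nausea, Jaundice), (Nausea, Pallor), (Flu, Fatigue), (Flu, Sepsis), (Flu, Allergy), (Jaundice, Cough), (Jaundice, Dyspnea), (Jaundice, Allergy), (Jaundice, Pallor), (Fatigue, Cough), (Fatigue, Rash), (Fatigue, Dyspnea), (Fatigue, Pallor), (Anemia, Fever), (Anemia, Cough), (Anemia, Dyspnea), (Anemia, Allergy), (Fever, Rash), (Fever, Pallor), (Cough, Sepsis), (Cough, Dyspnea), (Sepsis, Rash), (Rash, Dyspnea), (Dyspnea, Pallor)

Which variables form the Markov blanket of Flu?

A node's Markov blanket = Pa ∪ Ch ∪ (parents of Ch other than the node itself).
Parents of Flu: Chills, Headache.
Children of Flu: Allergy, Fatigue, Sepsis.
Co-parents of Flu (other parents of its children):
  Fatigue: Chills
  Sepsis: Chills, Cough, Headache
  Allergy: Anemia, Headache, Jaundice
Union: {Chills, Headache} ∪ {Allergy, Fatigue, Sepsis} ∪ {Anemia, Chills, Cough, Headache, Jaundice} = {Allergy, Anemia, Chills, Cough, Fatigue, Headache, Jaundice, Sepsis}.

{Allergy, Anemia, Chills, Cough, Fatigue, Headache, Jaundice, Sepsis}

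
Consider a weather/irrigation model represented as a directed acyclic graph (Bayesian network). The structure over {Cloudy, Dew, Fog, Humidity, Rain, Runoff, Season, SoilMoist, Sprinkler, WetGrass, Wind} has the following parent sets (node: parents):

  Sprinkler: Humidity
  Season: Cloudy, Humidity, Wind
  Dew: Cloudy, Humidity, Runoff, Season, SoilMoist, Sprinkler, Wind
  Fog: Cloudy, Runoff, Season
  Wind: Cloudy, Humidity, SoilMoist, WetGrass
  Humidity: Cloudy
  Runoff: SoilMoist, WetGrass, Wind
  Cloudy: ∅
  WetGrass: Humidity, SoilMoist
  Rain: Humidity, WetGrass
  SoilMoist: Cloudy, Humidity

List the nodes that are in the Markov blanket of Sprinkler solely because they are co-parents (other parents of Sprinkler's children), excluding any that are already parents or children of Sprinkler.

{Cloudy, Runoff, Season, SoilMoist, Wind}

Children of Sprinkler: Dew.
  Dew also has parents Cloudy, Humidity, Runoff, Season, SoilMoist, Wind.
Excluding nodes already adjacent to Sprinkler (Dew, Humidity), the co-parent-only contribution is {Cloudy, Runoff, Season, SoilMoist, Wind}.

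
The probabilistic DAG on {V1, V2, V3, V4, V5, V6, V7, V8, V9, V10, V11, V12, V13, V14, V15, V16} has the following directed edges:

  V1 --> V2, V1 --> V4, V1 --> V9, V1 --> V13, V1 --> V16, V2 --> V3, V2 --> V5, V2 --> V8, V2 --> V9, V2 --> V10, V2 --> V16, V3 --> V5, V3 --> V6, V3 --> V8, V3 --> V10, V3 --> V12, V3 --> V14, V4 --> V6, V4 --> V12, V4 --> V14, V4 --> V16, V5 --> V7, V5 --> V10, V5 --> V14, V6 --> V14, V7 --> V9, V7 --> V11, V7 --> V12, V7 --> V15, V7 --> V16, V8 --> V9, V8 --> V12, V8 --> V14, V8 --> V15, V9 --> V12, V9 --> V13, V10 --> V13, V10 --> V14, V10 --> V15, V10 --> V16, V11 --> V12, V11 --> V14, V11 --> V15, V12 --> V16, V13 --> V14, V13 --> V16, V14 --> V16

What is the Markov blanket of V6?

{V3, V4, V5, V8, V10, V11, V13, V14}

V6 has parents V3, V4.
Ch(V6) = {V14}.
Parents of each child, excluding V6:
  parents(V14) \ {V6} = {V3, V4, V5, V8, V10, V11, V13}.
So the Markov blanket of V6 is {V3, V4, V5, V8, V10, V11, V13, V14}.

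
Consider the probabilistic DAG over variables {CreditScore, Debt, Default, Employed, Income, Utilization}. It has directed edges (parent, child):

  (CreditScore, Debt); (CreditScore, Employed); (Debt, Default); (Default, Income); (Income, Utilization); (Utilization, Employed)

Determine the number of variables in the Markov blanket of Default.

The Markov blanket of a node is its parents, its children, and the other parents of its children.
Pa(Default) = {Debt}.
Ch(Default) = {Income}.
Parents of each child, excluding Default:
  Income: no additional parents.
MB(Default) = {Debt, Income}, which has 2 nodes.

2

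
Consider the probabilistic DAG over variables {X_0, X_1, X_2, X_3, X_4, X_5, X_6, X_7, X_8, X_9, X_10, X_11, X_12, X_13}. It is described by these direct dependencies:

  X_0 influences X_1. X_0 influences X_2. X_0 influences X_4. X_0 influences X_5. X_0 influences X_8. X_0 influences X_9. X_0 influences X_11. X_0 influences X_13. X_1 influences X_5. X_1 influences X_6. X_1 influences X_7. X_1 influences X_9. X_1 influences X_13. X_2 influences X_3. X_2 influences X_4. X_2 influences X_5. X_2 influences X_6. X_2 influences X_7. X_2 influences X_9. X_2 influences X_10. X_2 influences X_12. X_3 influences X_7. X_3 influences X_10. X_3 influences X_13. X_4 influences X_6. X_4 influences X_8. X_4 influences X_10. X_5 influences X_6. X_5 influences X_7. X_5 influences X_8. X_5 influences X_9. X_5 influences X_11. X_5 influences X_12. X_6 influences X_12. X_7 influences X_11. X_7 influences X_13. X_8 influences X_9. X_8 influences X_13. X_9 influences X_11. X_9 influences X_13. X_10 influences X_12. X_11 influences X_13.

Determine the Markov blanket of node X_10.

A node's Markov blanket = Pa ∪ Ch ∪ (parents of Ch other than the node itself).
X_10 has parents X_2, X_3, X_4.
Children of X_10: X_12.
Other parents of X_10's children:
  X_12: X_2, X_5, X_6
Taking the union gives {X_2, X_3, X_4, X_5, X_6, X_12}.

{X_2, X_3, X_4, X_5, X_6, X_12}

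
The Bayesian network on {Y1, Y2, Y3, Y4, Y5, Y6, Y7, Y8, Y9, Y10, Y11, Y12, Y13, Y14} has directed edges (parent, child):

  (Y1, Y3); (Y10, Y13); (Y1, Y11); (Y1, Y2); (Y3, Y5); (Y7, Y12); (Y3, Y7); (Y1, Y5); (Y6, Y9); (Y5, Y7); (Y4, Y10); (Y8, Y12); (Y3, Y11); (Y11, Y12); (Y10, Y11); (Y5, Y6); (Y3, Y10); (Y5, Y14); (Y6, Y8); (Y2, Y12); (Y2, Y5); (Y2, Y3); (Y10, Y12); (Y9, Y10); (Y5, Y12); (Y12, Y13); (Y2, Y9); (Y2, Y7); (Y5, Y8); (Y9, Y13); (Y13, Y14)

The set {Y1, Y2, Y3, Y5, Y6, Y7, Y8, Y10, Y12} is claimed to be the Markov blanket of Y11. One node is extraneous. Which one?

Y6

Y11's parents: Y1, Y3, Y10.
Y11 has child Y12.
Other parents of Y11's children:
  Y12 also has parents Y2, Y5, Y7, Y8, Y10.
MB(Y11) = {Y1, Y2, Y3, Y5, Y7, Y8, Y10, Y12}.
Y6 is neither a parent, child, nor co-parent of Y11, so it does not belong.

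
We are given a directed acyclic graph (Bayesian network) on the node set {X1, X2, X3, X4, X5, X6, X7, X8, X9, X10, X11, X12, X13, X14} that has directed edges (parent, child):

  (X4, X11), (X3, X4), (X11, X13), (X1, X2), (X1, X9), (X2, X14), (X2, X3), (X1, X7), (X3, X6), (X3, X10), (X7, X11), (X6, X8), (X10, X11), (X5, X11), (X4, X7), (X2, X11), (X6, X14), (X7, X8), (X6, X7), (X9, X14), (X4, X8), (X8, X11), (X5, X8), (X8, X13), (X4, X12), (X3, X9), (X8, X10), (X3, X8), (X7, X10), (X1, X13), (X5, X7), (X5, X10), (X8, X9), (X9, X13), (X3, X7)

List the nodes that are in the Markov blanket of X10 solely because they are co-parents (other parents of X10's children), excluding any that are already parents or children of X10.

Children of X10: X11.
  X11: X2, X4, X5, X7, X8
Excluding nodes already adjacent to X10 (X3, X5, X7, X8, X11), the co-parent-only contribution is {X2, X4}.

{X2, X4}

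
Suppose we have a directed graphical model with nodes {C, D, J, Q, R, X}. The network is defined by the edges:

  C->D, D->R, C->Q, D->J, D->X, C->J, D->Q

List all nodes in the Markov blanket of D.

D has parent C.
Ch(D) = {J, Q, R, X}.
For each child, the remaining parents (spouses of D):
  J: C
  Q: C
  R: —
  X: —
Taking the union gives {C, J, Q, R, X}.

{C, J, Q, R, X}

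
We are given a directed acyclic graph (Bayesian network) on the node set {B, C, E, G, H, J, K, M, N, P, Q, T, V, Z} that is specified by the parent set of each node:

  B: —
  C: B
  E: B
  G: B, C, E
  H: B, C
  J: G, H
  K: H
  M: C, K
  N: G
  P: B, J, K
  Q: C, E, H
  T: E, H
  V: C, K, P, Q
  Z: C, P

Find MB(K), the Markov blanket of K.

{B, C, H, J, M, P, Q, V}

By definition, MB(K) is built from K's parents, K's children, and the co-parents of K.
Ch(K) = {M, P, V}.
Parents of K: H.
Parents of each child, excluding K:
  parents(M) \ {K} = {C}.
  P's other parents are B, J.
  parents(V) \ {K} = {C, P, Q}.
Union: {H} ∪ {M, P, V} ∪ {B, C, J, P, Q} = {B, C, H, J, M, P, Q, V}.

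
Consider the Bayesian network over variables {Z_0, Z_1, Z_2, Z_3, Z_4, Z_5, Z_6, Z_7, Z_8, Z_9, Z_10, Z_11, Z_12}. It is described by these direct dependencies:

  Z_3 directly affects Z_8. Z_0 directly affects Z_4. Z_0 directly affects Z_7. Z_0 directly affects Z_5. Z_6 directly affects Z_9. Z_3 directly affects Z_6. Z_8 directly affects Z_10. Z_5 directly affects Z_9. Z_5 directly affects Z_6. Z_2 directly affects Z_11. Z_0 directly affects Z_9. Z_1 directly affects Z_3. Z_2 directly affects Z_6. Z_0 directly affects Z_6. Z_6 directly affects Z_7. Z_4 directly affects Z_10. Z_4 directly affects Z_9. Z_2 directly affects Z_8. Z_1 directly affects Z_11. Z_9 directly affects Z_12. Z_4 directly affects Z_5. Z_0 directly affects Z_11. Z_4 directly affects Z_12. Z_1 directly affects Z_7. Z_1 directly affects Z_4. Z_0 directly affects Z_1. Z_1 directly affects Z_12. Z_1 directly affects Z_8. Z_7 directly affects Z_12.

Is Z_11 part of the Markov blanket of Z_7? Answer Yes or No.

No

The Markov blanket of a node is its parents, its children, and the other parents of its children.
Z_7 has parents Z_0, Z_1, Z_6.
Ch(Z_7) = {Z_12}.
For each child, the remaining parents (spouses of Z_7):
  parents(Z_12) \ {Z_7} = {Z_1, Z_4, Z_9}.
MB(Z_7) = {Z_0, Z_1, Z_4, Z_6, Z_9, Z_12}; Z_11 is not in this set.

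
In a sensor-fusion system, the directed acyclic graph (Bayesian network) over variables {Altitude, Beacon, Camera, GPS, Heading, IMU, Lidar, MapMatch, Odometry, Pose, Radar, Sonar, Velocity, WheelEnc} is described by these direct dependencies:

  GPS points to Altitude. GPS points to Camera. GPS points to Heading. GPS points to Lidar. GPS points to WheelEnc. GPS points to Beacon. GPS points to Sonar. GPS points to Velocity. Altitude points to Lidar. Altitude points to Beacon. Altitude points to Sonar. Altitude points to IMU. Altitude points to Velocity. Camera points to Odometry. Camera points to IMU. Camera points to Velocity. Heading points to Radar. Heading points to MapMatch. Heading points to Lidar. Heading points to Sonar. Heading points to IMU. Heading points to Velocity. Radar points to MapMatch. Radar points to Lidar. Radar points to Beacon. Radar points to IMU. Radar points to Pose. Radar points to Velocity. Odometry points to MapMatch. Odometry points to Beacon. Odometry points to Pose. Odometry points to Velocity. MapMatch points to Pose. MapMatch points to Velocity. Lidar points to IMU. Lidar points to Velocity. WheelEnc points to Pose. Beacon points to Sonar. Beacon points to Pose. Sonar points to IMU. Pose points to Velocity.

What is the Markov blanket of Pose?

{Altitude, Beacon, Camera, GPS, Heading, Lidar, MapMatch, Odometry, Radar, Velocity, WheelEnc}

A node's Markov blanket = Pa ∪ Ch ∪ (parents of Ch other than the node itself).
Children of Pose: Velocity.
Pose has parents Beacon, MapMatch, Odometry, Radar, WheelEnc.
For each child, the remaining parents (spouses of Pose):
  Velocity: Altitude, Camera, GPS, Heading, Lidar, MapMatch, Odometry, Radar
MB(Pose) = {Altitude, Beacon, Camera, GPS, Heading, Lidar, MapMatch, Odometry, Radar, Velocity, WheelEnc}.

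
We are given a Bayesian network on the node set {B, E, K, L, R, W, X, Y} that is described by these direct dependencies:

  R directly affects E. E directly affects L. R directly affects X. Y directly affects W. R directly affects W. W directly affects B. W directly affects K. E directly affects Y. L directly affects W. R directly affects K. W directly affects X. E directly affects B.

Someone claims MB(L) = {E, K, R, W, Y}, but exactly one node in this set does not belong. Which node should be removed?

K

The Markov blanket of a node is its parents, its children, and the other parents of its children.
Pa(L) = {E}.
Ch(L) = {W}.
Parents of each child, excluding L:
  W's other parents are R, Y.
MB(L) = {E, R, W, Y}.
K is neither a parent, child, nor co-parent of L, so it does not belong.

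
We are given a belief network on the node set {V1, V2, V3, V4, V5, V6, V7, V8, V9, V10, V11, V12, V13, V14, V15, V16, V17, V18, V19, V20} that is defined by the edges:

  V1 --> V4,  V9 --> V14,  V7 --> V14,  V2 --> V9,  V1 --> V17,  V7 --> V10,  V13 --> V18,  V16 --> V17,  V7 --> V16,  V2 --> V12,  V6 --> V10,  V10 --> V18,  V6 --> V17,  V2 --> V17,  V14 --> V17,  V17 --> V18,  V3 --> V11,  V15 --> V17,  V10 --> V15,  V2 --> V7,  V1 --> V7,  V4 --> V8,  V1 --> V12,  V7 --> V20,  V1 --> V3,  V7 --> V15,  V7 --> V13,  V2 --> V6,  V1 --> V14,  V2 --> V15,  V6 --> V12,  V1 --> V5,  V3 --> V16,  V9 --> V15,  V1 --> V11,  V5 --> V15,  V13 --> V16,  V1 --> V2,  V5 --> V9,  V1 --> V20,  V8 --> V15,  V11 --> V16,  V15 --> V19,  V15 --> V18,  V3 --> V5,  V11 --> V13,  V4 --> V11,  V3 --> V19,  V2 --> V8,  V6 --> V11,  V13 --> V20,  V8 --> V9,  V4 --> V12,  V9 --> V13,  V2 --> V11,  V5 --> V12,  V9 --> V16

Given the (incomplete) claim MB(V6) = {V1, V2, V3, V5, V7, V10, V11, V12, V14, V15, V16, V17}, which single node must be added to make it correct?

V6 has parent V2.
Children of V6: V10, V11, V12, V17.
Co-parents of V6 (other parents of its children):
  V10's other parent is V7.
  parents(V11) \ {V6} = {V1, V2, V3, V4}.
  V12's other parents are V1, V2, V4, V5.
  V17 also has parents V1, V2, V14, V15, V16.
MB(V6) = {V1, V2, V3, V4, V5, V7, V10, V11, V12, V14, V15, V16, V17}.
Comparing with the claimed set, V4 is missing.

V4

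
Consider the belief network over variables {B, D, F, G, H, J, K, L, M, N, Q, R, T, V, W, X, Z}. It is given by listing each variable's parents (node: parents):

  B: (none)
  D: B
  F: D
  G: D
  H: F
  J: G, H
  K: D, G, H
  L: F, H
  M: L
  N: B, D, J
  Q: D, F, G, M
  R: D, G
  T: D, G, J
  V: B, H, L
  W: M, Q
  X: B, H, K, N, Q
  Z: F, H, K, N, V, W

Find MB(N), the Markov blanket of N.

Ch(N) = {X, Z}.
N's parents: B, D, J.
For each child, the remaining parents (spouses of N):
  X: B, H, K, Q
  Z: F, H, K, V, W
So the Markov blanket of N is {B, D, F, H, J, K, Q, V, W, X, Z}.

{B, D, F, H, J, K, Q, V, W, X, Z}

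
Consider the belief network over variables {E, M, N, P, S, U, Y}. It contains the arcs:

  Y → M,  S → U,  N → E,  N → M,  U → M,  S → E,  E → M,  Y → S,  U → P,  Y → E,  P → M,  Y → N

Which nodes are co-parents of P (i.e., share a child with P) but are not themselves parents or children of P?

Children of P: M.
  M's other parents are E, N, U, Y.
Excluding nodes already adjacent to P (M, U), the co-parent-only contribution is {E, N, Y}.

{E, N, Y}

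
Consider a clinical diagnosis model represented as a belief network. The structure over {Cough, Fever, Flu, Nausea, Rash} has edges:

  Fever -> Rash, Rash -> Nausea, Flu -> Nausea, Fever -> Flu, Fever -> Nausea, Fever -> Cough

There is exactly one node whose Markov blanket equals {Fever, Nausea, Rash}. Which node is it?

Flu

The target node must have every member of {Fever, Nausea, Rash} as a parent, child, or co-parent, and no others.
Parents of Flu: Fever; children: Nausea; co-parents: Fever, Rash.
These exactly cover the given set, so the node is Flu.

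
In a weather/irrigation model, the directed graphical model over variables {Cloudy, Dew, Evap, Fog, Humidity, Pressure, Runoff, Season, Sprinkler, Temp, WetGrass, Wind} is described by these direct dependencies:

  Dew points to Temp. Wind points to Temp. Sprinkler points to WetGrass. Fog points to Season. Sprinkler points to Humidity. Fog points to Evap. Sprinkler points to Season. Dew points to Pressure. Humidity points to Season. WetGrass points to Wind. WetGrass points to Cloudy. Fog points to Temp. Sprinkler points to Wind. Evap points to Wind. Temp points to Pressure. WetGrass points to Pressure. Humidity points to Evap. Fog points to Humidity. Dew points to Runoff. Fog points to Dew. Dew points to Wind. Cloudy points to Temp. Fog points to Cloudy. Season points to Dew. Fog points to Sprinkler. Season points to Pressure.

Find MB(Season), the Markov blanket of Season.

A node's Markov blanket = Pa ∪ Ch ∪ (parents of Ch other than the node itself).
Parents of Season: Fog, Humidity, Sprinkler.
Children of Season: Dew, Pressure.
Parents of each child, excluding Season:
  Dew: Fog
  Pressure: Dew, Temp, WetGrass
Union: {Fog, Humidity, Sprinkler} ∪ {Dew, Pressure} ∪ {Dew, Fog, Temp, WetGrass} = {Dew, Fog, Humidity, Pressure, Sprinkler, Temp, WetGrass}.

{Dew, Fog, Humidity, Pressure, Sprinkler, Temp, WetGrass}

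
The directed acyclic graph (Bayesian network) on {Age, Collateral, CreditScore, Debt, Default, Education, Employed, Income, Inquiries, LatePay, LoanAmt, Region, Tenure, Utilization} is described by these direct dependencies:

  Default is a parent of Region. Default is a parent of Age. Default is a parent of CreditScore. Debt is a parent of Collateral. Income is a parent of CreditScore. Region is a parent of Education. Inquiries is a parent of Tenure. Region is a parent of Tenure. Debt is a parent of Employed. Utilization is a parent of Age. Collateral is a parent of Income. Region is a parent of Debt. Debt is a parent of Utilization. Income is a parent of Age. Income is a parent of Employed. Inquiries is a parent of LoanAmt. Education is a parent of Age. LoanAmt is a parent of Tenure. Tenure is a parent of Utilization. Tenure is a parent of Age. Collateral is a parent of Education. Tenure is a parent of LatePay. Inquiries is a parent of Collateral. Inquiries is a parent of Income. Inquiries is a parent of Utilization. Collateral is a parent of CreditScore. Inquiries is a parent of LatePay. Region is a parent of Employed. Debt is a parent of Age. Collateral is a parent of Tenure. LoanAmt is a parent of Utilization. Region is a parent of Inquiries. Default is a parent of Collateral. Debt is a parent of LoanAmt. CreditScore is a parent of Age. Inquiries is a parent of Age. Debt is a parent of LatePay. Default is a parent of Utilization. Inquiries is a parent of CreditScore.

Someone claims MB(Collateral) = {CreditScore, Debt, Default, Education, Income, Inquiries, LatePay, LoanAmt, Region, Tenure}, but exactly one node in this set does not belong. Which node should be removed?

LatePay

Pa(Collateral) = {Debt, Default, Inquiries}.
Children of Collateral: CreditScore, Education, Income, Tenure.
Co-parents of Collateral (other parents of its children):
  Income also has parent Inquiries.
  parents(Education) \ {Collateral} = {Region}.
  CreditScore also has parents Default, Income, Inquiries.
  Tenure also has parents Inquiries, LoanAmt, Region.
MB(Collateral) = {CreditScore, Debt, Default, Education, Income, Inquiries, LoanAmt, Region, Tenure}.
LatePay is neither a parent, child, nor co-parent of Collateral, so it does not belong.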